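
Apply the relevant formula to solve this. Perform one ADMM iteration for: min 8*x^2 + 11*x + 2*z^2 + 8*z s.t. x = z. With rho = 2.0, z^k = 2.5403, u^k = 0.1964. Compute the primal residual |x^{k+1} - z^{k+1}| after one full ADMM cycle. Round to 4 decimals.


ADMM iteration with rho = 2.0, z^k = 2.5403, u^k = 0.1964
Step 1: x-update.
Minimize 8*x^2 + 11*x + (2.0/2)*(x - 2.5403 + 0.1964)^2
FOC: (2*8 + 2.0)*x = -11 + 2.0*(2.5403 - 0.1964)
x^{k+1} = -0.3507
Step 2: z-update.
Minimize 2*z^2 + 8*z + (2.0/2)*(-0.3507 - z + 0.1964)^2
FOC: (2*2 + 2.0)*z = -8 + 2.0*(-0.3507 + 0.1964)
z^{k+1} = -1.3848
Step 3: u-update.
u^{k+1} = 0.1964 - 0.3507 + 1.3848 = 1.2305
Step 4: Primal residual = |-0.3507 + 1.3848| = 1.0341


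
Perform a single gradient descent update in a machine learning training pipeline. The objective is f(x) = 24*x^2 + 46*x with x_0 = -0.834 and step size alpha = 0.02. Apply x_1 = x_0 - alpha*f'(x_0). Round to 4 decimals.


We compute the gradient at x_0 and apply the update.
f'(x) = 48*x + 46
f'(-0.834) = 48*-0.834 + 46 = 5.968
x_1 = -0.834 - 0.02*5.968 = -0.9534


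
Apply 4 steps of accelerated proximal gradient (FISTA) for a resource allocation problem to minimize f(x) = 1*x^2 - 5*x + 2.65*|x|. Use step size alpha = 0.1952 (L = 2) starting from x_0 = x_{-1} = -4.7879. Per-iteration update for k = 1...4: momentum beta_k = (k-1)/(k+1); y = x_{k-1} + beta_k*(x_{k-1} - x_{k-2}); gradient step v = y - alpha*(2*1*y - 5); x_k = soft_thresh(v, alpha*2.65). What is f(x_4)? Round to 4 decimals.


FISTA on f(x) = 1*x^2 - 5*x + 2.65*|x|
L = 2, alpha = 0.1952
Iteration 1: beta = 0.0, y = -4.7879 + 0.0*(-4.7879 + 4.7879) = -4.7879
  grad(y) = -14.5758, v = y - alpha*grad = -1.9427
  prox(v) = soft_thresh(-1.9427, 0.5173) = -1.4254
Iteration 2: beta = 0.3333, y = -1.4254 + 0.3333*(-1.4254 + 4.7879) = -0.3046
  grad(y) = -5.6092, v = y - alpha*grad = 0.7903
  prox(v) = soft_thresh(0.7903, 0.5173) = 0.273
Iteration 3: beta = 0.5, y = 0.273 + 0.5*(0.273 + 1.4254) = 1.1223
  grad(y) = -2.7555, v = y - alpha*grad = 1.6601
  prox(v) = soft_thresh(1.6601, 0.5173) = 1.1429
Iteration 4: beta = 0.6, y = 1.1429 + 0.6*(1.1429 - 0.273) = 1.6647
  grad(y) = -1.6705, v = y - alpha*grad = 1.9908
  prox(v) = soft_thresh(1.9908, 0.5173) = 1.4735
f(x_4) = 1*1.4735^2 - 5*1.4735 + 2.65*|1.4735| = -1.2915


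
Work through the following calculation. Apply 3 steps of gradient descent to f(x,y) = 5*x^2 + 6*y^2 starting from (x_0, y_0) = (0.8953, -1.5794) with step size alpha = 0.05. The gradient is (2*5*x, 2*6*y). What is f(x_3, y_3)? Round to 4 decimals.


Gradient descent on f(x,y) = 5*x^2 + 6*y^2.
Starting point: (0.8953, -1.5794), alpha = 0.05
Step 1: grad_x = 2*5*0.8953 = 8.953, grad_y = 2*6*-1.5794 = -18.9528
  x_1 = 0.8953 - 0.05*8.953 = 0.4477
  y_1 = -1.5794 - 0.05*-18.9528 = -0.6318
Step 2: grad_x = 2*5*0.4477 = 4.4765, grad_y = 2*6*-0.6318 = -7.5811
  x_2 = 0.4477 - 0.05*4.4765 = 0.2238
  y_2 = -0.6318 - 0.05*-7.5811 = -0.2527
Step 3: grad_x = 2*5*0.2238 = 2.2383, grad_y = 2*6*-0.2527 = -3.0324
  x_3 = 0.2238 - 0.05*2.2383 = 0.1119
  y_3 = -0.2527 - 0.05*-3.0324 = -0.1011
f(0.1119, -0.1011) = 5*0.1119^2 + 6*(-0.1011)^2 = 0.1239


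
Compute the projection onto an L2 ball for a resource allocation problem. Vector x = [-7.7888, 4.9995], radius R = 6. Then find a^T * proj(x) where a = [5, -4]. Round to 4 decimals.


Step 1: Compute ||x|| (intermediates to 6 decimals).
||x|| = sqrt((-7.7888)^2 + 4.9995^2) = 9.255291
Step 2: Project.
Since ||x|| > R, scale = R/||x|| = 6/9.255291 = 0.648278, proj(x) = scale * x
proj(x) = [-5.049308, 3.241066]
Step 3: Dot product.
a^T * proj(x) = 5*(-5.049308) - 4*3.241066 = -38.2108


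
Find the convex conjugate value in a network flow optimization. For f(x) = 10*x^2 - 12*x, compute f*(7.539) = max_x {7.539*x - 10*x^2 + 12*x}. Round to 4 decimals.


f*(y) = sup_x {y*x - a*x^2 - b*x} = sup_x {(y-b)*x - a*x^2}
FOC: (y - b) - 2a*x = 0 => x* = (y - b)/(2a)
x* = (7.539 + 12)/(2*10) = 0.977
f*(7.539) = (y-b)^2/(4a) = (7.539 + 12)^2/(4*10)
= 381.7725/40 = 9.5443


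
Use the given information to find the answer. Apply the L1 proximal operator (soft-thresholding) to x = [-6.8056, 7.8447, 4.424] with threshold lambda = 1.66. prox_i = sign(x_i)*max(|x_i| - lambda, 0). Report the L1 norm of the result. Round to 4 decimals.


Soft-thresholding with lambda = 1.66:
prox(-6.8056) = sign(-6.8056)*max(|-6.8056| - 1.66, 0) = -5.1456
prox(7.8447) = sign(7.8447)*max(|7.8447| - 1.66, 0) = 6.1847
prox(4.424) = sign(4.424)*max(|4.424| - 1.66, 0) = 2.764
prox(x) = [-5.1456, 6.1847, 2.764]
||prox(x)||_1 = 5.1456 + 6.1847 + 2.764 = 14.0943


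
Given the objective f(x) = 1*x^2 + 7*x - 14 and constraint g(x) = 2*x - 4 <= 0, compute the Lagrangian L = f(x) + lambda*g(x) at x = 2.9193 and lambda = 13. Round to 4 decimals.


Step 1: Evaluate f(x).
f(2.9193) = 1*2.9193^2 + 7*2.9193 - 14 = 14.9574
Step 2: Evaluate g(x).
g(2.9193) = 2*2.9193 - 4 = 1.8386
Step 3: Compute Lagrangian.
L = 14.9574 + 13*1.8386 = 38.8592


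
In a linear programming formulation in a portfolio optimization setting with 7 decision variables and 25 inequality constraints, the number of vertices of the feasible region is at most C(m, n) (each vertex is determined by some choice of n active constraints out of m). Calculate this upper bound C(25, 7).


Each vertex corresponds to some choice of n active constraints out of m, so the number of vertices is at most C(m, n) = m! / (n!(m-n)!).
m = 25, n = 7
Numerator: 25 * 24 * 23 * 22 * 21 * 20 * 19
Denominator: 7! = 5040
C(25, 7) = 480700


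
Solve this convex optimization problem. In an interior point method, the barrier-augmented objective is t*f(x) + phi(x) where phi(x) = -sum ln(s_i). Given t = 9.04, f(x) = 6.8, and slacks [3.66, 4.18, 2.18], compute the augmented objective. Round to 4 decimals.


Step 1: Compute log-barrier.
ln values: [1.2975, 1.4303, 0.7793]
phi = -(1.2975 + 1.4303 + 0.7793) = -3.5071
Step 2: Compute augmented objective.
t*f(x) = 9.04*6.8 = 61.472
Total = 61.472 - 3.5071 = 57.9649


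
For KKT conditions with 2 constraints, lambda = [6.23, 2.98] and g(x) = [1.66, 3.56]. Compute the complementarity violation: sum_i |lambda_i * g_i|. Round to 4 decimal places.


KKT complementary slackness check:
lambda_1 * g_1 = 6.23 * 1.66 = 10.3418
lambda_2 * g_2 = 2.98 * 3.56 = 10.6088
Total violation = 10.3418 + 10.6088 = 20.9506


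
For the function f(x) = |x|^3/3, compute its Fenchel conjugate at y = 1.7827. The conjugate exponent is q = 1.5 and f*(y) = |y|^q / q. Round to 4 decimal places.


The conjugate exponent q satisfies 1/p + 1/q = 1.
p = 3, so q = 3/(3 - 1) = 1.5
|y|^q = 1.7827^1.5 = 2.3802
f*(1.7827) = 2.3802 / 1.5 = 1.5868


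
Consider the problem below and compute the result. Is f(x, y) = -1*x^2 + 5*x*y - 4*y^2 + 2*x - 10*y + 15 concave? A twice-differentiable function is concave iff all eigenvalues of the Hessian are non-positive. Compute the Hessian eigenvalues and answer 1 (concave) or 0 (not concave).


The Hessian of f(x,y) = -1*x^2 + 5*x*y - 4*y^2 + 2*x - 10*y + 15 is:
H = [[-2, 5], [5, -8]]
Trace = -2 - 8 = -10
Determinant = -2*-8 - (5)^2 = -9
Discriminant = (-10)^2 - 4*-9 = 136.0
Eigenvalues: lambda_1 = -10.831, lambda_2 = 0.831
The function is not concave.

0


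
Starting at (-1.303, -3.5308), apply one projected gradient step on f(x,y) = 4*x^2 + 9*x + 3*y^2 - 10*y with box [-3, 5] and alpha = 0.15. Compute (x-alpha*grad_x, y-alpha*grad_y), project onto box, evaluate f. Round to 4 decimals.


Step 1: Compute gradient at (-1.303, -3.5308).
grad_x = 2*4*-1.303 + 9 = -1.424
grad_y = 2*3*-3.5308 - 10 = -31.1848
Step 2: Gradient step.
x_raw = -1.303 - 0.15*-1.424 = -1.0894
y_raw = -3.5308 - 0.15*-31.1848 = 1.1469
Step 3: Project onto [-3, 5].
x_proj = clip(-1.0894) = -1.0894
y_proj = clip(1.1469) = 1.1469
Step 4: Evaluate f.
f(-1.0894, 1.1469) = -12.5804


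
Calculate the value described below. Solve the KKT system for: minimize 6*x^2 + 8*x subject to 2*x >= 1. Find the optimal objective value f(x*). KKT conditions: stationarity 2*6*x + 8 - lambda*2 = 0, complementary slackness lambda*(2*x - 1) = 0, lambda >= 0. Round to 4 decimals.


Step 1: Try lambda = 0 (constraint inactive).
x_unc = -8/(2*6) = -0.6667
Check: 2*-0.6667 = -1.3334 < 1 -- violated!
Step 2: Constraint must be active: 2*x = 1
x* = 1/2 = 0.5
lambda = (2*6*0.5 + 8)/2 = 7.0
Step 3: Compute optimal value.
f(x*) = 6*0.5^2 + 8*0.5 = 5.5


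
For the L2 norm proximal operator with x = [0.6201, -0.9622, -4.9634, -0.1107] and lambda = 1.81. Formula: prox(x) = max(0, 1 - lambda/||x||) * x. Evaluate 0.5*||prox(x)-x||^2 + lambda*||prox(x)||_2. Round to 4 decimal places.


Step 1: Compute ||x||.
||x|| = 5.0949
Step 2: Compute scaling factor.
scale = max(0, 1 - 1.81/5.0949) = 0.6447
Step 3: prox(x) = [0.3998, -0.6204, -3.2001, -0.0714]
||prox(x)|| = 3.2849
Step 4: Proximal objective.
0.5*||prox-x||^2 = 1.6381
lambda*||prox|| = 5.9457
Total = 7.5837


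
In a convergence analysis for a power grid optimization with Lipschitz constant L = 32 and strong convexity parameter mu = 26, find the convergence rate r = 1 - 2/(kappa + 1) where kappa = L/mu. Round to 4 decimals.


Step 1: Compute the condition number.
kappa = L/mu = 32/26 = 1.2308
Step 2: Compute the convergence rate.
r = 1 - 2/(kappa + 1) = 1 - 2*mu/(L + mu) = (L - mu)/(L + mu) = 6/58 = 0.1034


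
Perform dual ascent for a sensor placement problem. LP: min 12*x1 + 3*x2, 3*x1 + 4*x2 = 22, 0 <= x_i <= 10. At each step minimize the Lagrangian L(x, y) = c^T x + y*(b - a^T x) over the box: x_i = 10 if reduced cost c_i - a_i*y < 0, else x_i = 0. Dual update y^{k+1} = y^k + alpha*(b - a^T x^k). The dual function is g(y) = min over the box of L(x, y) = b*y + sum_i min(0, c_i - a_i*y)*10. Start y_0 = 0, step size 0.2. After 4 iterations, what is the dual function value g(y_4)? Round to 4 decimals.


Dual ascent for LP: min 12*x1 + 3*x2, 3*x1 + 4*x2 = 22, 0 <= x_i <= 10
Step 1: y^k = 0.0, reduced costs: (12.0, 3.0)
  x^k = (0.0, 0.0), subgradient = b - a^T x = 22.0
  y^{k+1} = 0.0 + 0.2*22.0 = 4.4
Step 2: y^k = 4.4, reduced costs: (-1.2, -14.6)
  x^k = (10.0, 10.0), subgradient = b - a^T x = -48.0
  y^{k+1} = 4.4 + 0.2*-48.0 = -5.2
Step 3: y^k = -5.2, reduced costs: (27.6, 23.8)
  x^k = (0.0, 0.0), subgradient = b - a^T x = 22.0
  y^{k+1} = -5.2 + 0.2*22.0 = -0.8
Step 4: y^k = -0.8, reduced costs: (14.4, 6.2)
  x^k = (0.0, 0.0), subgradient = b - a^T x = 22.0
  y^{k+1} = -0.8 + 0.2*22.0 = 3.6
Dual objective at y_4 = 3.6: reduced costs (1.2, -11.4), box minimizer x = (0.0, 10.0)
g(y_4) = b*y + (c1 - a1*y)*x1 + (c2 - a2*y)*x2 = 22*3.6 + 1.2*0.0 + (-11.4)*10.0 = 79.2 + 0.0 - 114.0 = -34.8


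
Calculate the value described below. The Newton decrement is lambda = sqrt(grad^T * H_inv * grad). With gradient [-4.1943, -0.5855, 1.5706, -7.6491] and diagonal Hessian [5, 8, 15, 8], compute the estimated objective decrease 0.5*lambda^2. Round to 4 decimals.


Step 1: H is diagonal, so H^(-1) * g = [-0.8389, -0.0732, 0.1047, -0.9561].
Step 2: g^T H^(-1) g = sum_i g_i^2 / H_ii
  = (-4.1943)^2/5 + (-0.5855)^2/8 + (1.5706)^2/15 + (-7.6491)^2/8
  = 3.5184 + 0.0429 + 0.1645 + 7.3136 = 11.0393
Step 3: Objective decrease = 0.5 * g^T H^(-1) g = 5.5197


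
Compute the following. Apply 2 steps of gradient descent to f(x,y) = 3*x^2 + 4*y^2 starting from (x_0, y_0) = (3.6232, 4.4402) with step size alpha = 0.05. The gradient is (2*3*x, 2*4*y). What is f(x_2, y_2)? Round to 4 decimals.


Gradient descent on f(x,y) = 3*x^2 + 4*y^2.
Starting point: (3.6232, 4.4402), alpha = 0.05
Step 1: grad_x = 2*3*3.6232 = 21.7392, grad_y = 2*4*4.4402 = 35.5216
  x_1 = 3.6232 - 0.05*21.7392 = 2.5362
  y_1 = 4.4402 - 0.05*35.5216 = 2.6641
Step 2: grad_x = 2*3*2.5362 = 15.2174, grad_y = 2*4*2.6641 = 21.313
  x_2 = 2.5362 - 0.05*15.2174 = 1.7754
  y_2 = 2.6641 - 0.05*21.313 = 1.5985
f(1.7754, 1.5985) = 3*1.7754^2 + 4*1.5985^2 = 19.6762


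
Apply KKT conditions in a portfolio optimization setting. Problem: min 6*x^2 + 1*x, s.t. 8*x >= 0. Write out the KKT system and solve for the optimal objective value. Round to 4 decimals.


Step 1: Try lambda = 0 (constraint inactive).
x_unc = -1/(2*6) = -0.0833
Check: 8*-0.0833 = -0.6664 < 0 -- violated!
Step 2: Constraint must be active: 8*x = 0
x* = 0/8 = 0.0
lambda = (2*6*0.0 + 1)/8 = 0.125
Step 3: Compute optimal value.
f(x*) = 6*0.0^2 + 1*0.0 = 0.0


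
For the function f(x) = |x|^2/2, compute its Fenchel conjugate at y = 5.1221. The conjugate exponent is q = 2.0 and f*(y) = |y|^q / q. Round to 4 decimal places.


The conjugate exponent q satisfies 1/p + 1/q = 1.
p = 2, so q = 2/(2 - 1) = 2.0
|y|^q = 5.1221^2.0 = 26.2359
f*(5.1221) = 26.2359 / 2.0 = 13.118


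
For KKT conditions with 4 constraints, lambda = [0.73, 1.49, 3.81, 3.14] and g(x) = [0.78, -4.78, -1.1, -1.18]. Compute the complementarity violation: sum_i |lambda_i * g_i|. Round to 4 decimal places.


KKT complementary slackness check:
lambda_1 * g_1 = 0.73 * 0.78 = 0.5694
lambda_2 * g_2 = 1.49 * -4.78 = -7.1222
lambda_3 * g_3 = 3.81 * -1.1 = -4.191
lambda_4 * g_4 = 3.14 * -1.18 = -3.7052
Total violation = 0.5694 + 7.1222 + 4.191 + 3.7052 = 15.5878


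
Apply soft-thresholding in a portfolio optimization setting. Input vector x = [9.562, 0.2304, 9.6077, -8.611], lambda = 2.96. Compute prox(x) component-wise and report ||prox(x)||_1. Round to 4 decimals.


Soft-thresholding with lambda = 2.96:
prox(9.562) = sign(9.562)*max(|9.562| - 2.96, 0) = 6.602
prox(0.2304) = sign(0.2304)*max(|0.2304| - 2.96, 0) = 0.0
prox(9.6077) = sign(9.6077)*max(|9.6077| - 2.96, 0) = 6.6477
prox(-8.611) = sign(-8.611)*max(|-8.611| - 2.96, 0) = -5.651
prox(x) = [6.602, 0.0, 6.6477, -5.651]
||prox(x)||_1 = 6.602 + 0.0 + 6.6477 + 5.651 = 18.9007


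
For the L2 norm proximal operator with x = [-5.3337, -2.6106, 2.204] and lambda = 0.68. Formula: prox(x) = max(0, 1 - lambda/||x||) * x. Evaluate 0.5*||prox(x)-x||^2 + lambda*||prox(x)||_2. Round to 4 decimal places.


Step 1: Compute ||x||.
||x|| = 6.3341
Step 2: Compute scaling factor.
scale = max(0, 1 - 0.68/6.3341) = 0.8926
Step 3: prox(x) = [-4.7611, -2.3303, 1.9674]
||prox(x)|| = 5.6541
Step 4: Proximal objective.
0.5*||prox-x||^2 = 0.2312
lambda*||prox|| = 3.8448
Total = 4.076


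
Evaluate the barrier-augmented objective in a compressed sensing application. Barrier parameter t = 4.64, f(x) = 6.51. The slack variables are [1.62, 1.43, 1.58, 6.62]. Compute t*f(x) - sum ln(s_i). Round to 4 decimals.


Step 1: Compute log-barrier.
ln values: [0.4824, 0.3577, 0.4574, 1.8901]
phi = -(0.4824 + 0.3577 + 0.4574 + 1.8901) = -3.1876
Step 2: Compute augmented objective.
t*f(x) = 4.64*6.51 = 30.2064
Total = 30.2064 - 3.1876 = 27.0188


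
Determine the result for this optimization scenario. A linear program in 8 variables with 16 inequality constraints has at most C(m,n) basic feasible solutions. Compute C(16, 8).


Each vertex corresponds to some choice of n active constraints out of m, so the number of vertices is at most C(m, n) = m! / (n!(m-n)!).
m = 16, n = 8
Numerator: 16 * 15 * 14 * 13 * 12 * 11 * 10 * 9
Denominator: 8! = 40320
C(16, 8) = 12870


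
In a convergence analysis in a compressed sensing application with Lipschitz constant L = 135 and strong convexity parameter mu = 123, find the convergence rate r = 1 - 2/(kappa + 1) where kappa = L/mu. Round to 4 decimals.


Step 1: Compute the condition number.
kappa = L/mu = 135/123 = 1.0976
Step 2: Compute the convergence rate.
r = 1 - 2/(kappa + 1) = 1 - 2*mu/(L + mu) = (L - mu)/(L + mu) = 12/258 = 0.0465


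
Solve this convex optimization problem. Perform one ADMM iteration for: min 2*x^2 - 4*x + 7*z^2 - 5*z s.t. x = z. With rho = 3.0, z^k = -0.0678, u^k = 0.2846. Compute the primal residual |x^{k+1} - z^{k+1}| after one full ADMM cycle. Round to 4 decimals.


ADMM iteration with rho = 3.0, z^k = -0.0678, u^k = 0.2846
Step 1: x-update.
Minimize 2*x^2 - 4*x + (3.0/2)*(x + 0.0678 + 0.2846)^2
FOC: (2*2 + 3.0)*x = 4 + 3.0*(-0.0678 - 0.2846)
x^{k+1} = 0.4204
Step 2: z-update.
Minimize 7*z^2 - 5*z + (3.0/2)*(0.4204 - z + 0.2846)^2
FOC: (2*7 + 3.0)*z = 5 + 3.0*(0.4204 + 0.2846)
z^{k+1} = 0.4185
Step 3: u-update.
u^{k+1} = 0.2846 + 0.4204 - 0.4185 = 0.2865
Step 4: Primal residual = |0.4204 - 0.4185| = 0.0019


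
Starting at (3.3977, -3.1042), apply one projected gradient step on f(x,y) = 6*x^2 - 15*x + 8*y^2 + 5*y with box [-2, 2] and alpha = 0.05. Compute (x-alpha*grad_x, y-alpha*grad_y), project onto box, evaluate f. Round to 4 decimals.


Step 1: Compute gradient at (3.3977, -3.1042).
grad_x = 2*6*3.3977 - 15 = 25.7724
grad_y = 2*8*-3.1042 + 5 = -44.6672
Step 2: Gradient step.
x_raw = 3.3977 - 0.05*25.7724 = 2.1091
y_raw = -3.1042 - 0.05*-44.6672 = -0.8708
Step 3: Project onto [-2, 2].
x_proj = clip(2.1091) = 2.0
y_proj = clip(-0.8708) = -0.8708
Step 4: Evaluate f.
f(2.0, -0.8708) = -4.2873


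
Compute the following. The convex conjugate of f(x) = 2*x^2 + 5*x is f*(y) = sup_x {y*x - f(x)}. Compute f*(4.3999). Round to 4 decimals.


f*(y) = sup_x {y*x - a*x^2 - b*x} = sup_x {(y-b)*x - a*x^2}
FOC: (y - b) - 2a*x = 0 => x* = (y - b)/(2a)
x* = (4.3999 - 5)/(2*2) = -0.15
f*(4.3999) = (y-b)^2/(4a) = (4.3999 - 5)^2/(4*2)
= 0.3601/8 = 0.045


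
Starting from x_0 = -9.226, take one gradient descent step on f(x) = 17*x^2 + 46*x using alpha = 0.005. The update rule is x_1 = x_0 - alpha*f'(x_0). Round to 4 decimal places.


We compute the gradient at x_0 and apply the update.
f'(x) = 34*x + 46
f'(-9.226) = 34*-9.226 + 46 = -267.684
x_1 = -9.226 - 0.005*-267.684 = -7.8876


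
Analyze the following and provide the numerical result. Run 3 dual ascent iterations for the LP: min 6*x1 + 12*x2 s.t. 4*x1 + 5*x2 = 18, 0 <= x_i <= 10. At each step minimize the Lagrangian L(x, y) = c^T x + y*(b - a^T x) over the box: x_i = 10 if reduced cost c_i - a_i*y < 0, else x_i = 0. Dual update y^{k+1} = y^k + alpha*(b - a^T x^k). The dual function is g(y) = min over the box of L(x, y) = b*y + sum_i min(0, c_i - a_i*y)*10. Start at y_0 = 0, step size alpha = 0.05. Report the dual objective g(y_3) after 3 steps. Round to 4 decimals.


Dual ascent for LP: min 6*x1 + 12*x2, 4*x1 + 5*x2 = 18, 0 <= x_i <= 10
Step 1: y^k = 0.0, reduced costs: (6.0, 12.0)
  x^k = (0.0, 0.0), subgradient = b - a^T x = 18.0
  y^{k+1} = 0.0 + 0.05*18.0 = 0.9
Step 2: y^k = 0.9, reduced costs: (2.4, 7.5)
  x^k = (0.0, 0.0), subgradient = b - a^T x = 18.0
  y^{k+1} = 0.9 + 0.05*18.0 = 1.8
Step 3: y^k = 1.8, reduced costs: (-1.2, 3.0)
  x^k = (10.0, 0.0), subgradient = b - a^T x = -22.0
  y^{k+1} = 1.8 + 0.05*-22.0 = 0.7
Dual objective at y_3 = 0.7: reduced costs (3.2, 8.5), box minimizer x = (0.0, 0.0)
g(y_3) = b*y + (c1 - a1*y)*x1 + (c2 - a2*y)*x2 = 18*0.7 + 3.2*0.0 + 8.5*0.0 = 12.6 + 0.0 + 0.0 = 12.6


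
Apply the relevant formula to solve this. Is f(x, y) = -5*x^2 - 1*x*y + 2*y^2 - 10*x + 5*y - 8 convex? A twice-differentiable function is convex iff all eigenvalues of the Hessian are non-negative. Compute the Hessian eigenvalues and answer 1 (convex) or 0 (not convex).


The Hessian of f(x,y) = -5*x^2 - 1*x*y + 2*y^2 - 10*x + 5*y - 8 is:
H = [[-10, -1], [-1, 4]]
Trace = -10 + 4 = -6
Determinant = -10*4 - (-1)^2 = -41
Discriminant = (-6)^2 - 4*-41 = 200.0
Eigenvalues: lambda_1 = -10.0711, lambda_2 = 4.0711
The function is not convex.

0


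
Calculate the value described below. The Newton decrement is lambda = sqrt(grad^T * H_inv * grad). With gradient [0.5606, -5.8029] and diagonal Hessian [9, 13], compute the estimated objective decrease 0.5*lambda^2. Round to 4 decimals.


Step 1: H is diagonal, so H^(-1) * g = [0.0623, -0.4464].
Step 2: g^T H^(-1) g = sum_i g_i^2 / H_ii
  = (0.5606)^2/9 + (-5.8029)^2/13
  = 0.0349 + 2.5903 = 2.6252
Step 3: Objective decrease = 0.5 * g^T H^(-1) g = 1.3126


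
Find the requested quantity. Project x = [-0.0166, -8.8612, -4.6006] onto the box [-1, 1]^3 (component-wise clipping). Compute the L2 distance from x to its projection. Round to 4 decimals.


Project each component onto [-1, 1].
clip(-0.0166) = -0.0166, clip(-8.8612) = -1.0, clip(-4.6006) = -1.0
Projection = [-0.0166, -1.0, -1.0]
Squared diffs: [0.0, 61.7985, 12.9643]
Distance = sqrt(74.7628) = 8.6465


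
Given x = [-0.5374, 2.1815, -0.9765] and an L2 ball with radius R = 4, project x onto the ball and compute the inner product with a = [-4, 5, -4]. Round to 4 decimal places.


Step 1: Compute ||x|| (intermediates to 6 decimals).
||x|| = sqrt((-0.5374)^2 + 2.1815^2 + (-0.9765)^2) = 2.449754
Step 2: Project.
Since ||x|| <= R, proj = x (no scaling needed).
proj(x) = [-0.5374, 2.1815, -0.9765]
Step 3: Dot product.
a^T * proj(x) = -4*(-0.5374) + 5*2.1815 - 4*(-0.9765) = 16.9631


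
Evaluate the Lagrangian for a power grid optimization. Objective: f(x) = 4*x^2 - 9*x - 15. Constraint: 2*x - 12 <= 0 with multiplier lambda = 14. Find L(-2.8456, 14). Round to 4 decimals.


Step 1: Evaluate f(x).
f(-2.8456) = 4*(-2.8456)^2 - 9*(-2.8456) - 15 = 43.0002
Step 2: Evaluate g(x).
g(-2.8456) = 2*-2.8456 - 12 = -17.6912
Step 3: Compute Lagrangian.
L = 43.0002 + 14*-17.6912 = -204.6766


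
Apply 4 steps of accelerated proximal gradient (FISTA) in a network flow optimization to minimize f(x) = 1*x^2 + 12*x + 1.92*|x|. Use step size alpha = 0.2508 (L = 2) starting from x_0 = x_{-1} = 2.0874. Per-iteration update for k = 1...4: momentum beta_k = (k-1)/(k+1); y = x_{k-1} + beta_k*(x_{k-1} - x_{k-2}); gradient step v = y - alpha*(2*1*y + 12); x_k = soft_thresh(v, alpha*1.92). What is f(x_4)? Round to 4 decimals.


FISTA on f(x) = 1*x^2 + 12*x + 1.92*|x|
L = 2, alpha = 0.2508
Iteration 1: beta = 0.0, y = 2.0874 + 0.0*(2.0874 - 2.0874) = 2.0874
  grad(y) = 16.1748, v = y - alpha*grad = -1.9692
  prox(v) = soft_thresh(-1.9692, 0.4815) = -1.4877
Iteration 2: beta = 0.3333, y = -1.4877 + 0.3333*(-1.4877 - 2.0874) = -2.6794
  grad(y) = 6.6412, v = y - alpha*grad = -4.345
  prox(v) = soft_thresh(-4.345, 0.4815) = -3.8635
Iteration 3: beta = 0.5, y = -3.8635 + 0.5*(-3.8635 + 1.4877) = -5.0514
  grad(y) = 1.8973, v = y - alpha*grad = -5.5272
  prox(v) = soft_thresh(-5.5272, 0.4815) = -5.0457
Iteration 4: beta = 0.6, y = -5.0457 + 0.6*(-5.0457 + 3.8635) = -5.755
  grad(y) = 0.49, v = y - alpha*grad = -5.8779
  prox(v) = soft_thresh(-5.8779, 0.4815) = -5.3963
f(x_4) = 1*(-5.3963)^2 + 12*(-5.3963) + 1.92*|-5.3963| = -25.2746


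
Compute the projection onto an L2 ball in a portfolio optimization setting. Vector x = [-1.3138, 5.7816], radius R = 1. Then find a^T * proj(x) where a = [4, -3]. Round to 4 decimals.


Step 1: Compute ||x|| (intermediates to 6 decimals).
||x|| = sqrt((-1.3138)^2 + 5.7816^2) = 5.928994
Step 2: Project.
Since ||x|| > R, scale = R/||x|| = 1/5.928994 = 0.168663, proj(x) = scale * x
proj(x) = [-0.221589, 0.975142]
Step 3: Dot product.
a^T * proj(x) = 4*(-0.221589) - 3*0.975142 = -3.8118


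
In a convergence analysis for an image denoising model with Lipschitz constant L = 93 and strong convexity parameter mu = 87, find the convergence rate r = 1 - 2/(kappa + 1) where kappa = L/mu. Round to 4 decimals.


Step 1: Compute the condition number.
kappa = L/mu = 93/87 = 1.069
Step 2: Compute the convergence rate.
r = 1 - 2/(kappa + 1) = 1 - 2*mu/(L + mu) = (L - mu)/(L + mu) = 6/180 = 0.0333


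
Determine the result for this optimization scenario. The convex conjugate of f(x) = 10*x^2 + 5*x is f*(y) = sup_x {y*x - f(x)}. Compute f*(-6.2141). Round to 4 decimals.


f*(y) = sup_x {y*x - a*x^2 - b*x} = sup_x {(y-b)*x - a*x^2}
FOC: (y - b) - 2a*x = 0 => x* = (y - b)/(2a)
x* = (-6.2141 - 5)/(2*10) = -0.5607
f*(-6.2141) = (y-b)^2/(4a) = (-6.2141 - 5)^2/(4*10)
= 125.756/40 = 3.1439


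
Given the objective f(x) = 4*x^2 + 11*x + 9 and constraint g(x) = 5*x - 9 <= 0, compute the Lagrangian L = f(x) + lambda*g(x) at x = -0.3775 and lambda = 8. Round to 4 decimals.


Step 1: Evaluate f(x).
f(-0.3775) = 4*(-0.3775)^2 + 11*(-0.3775) + 9 = 5.4175
Step 2: Evaluate g(x).
g(-0.3775) = 5*-0.3775 - 9 = -10.8875
Step 3: Compute Lagrangian.
L = 5.4175 + 8*-10.8875 = -81.6825


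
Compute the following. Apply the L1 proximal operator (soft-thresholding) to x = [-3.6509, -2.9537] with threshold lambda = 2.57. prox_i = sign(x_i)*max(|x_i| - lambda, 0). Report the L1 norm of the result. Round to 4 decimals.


Soft-thresholding with lambda = 2.57:
prox(-3.6509) = sign(-3.6509)*max(|-3.6509| - 2.57, 0) = -1.0809
prox(-2.9537) = sign(-2.9537)*max(|-2.9537| - 2.57, 0) = -0.3837
prox(x) = [-1.0809, -0.3837]
||prox(x)||_1 = 1.0809 + 0.3837 = 1.4646


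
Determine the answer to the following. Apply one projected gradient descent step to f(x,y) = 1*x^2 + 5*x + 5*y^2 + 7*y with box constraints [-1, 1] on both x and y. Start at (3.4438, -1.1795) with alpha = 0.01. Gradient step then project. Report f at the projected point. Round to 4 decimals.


Step 1: Compute gradient at (3.4438, -1.1795).
grad_x = 2*1*3.4438 + 5 = 11.8876
grad_y = 2*5*-1.1795 + 7 = -4.795
Step 2: Gradient step.
x_raw = 3.4438 - 0.01*11.8876 = 3.3249
y_raw = -1.1795 - 0.01*-4.795 = -1.1316
Step 3: Project onto [-1, 1].
x_proj = clip(3.3249) = 1.0
y_proj = clip(-1.1316) = -1.0
Step 4: Evaluate f.
f(1.0, -1.0) = 4.0


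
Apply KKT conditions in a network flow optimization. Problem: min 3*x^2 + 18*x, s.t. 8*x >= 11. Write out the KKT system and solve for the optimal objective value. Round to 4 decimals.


Step 1: Try lambda = 0 (constraint inactive).
x_unc = -18/(2*3) = -3.0
Check: 8*-3.0 = -24.0 < 11 -- violated!
Step 2: Constraint must be active: 8*x = 11
x* = 11/8 = 1.375
lambda = (2*3*1.375 + 18)/8 = 3.2813
Step 3: Compute optimal value.
f(x*) = 3*1.375^2 + 18*1.375 = 30.4219


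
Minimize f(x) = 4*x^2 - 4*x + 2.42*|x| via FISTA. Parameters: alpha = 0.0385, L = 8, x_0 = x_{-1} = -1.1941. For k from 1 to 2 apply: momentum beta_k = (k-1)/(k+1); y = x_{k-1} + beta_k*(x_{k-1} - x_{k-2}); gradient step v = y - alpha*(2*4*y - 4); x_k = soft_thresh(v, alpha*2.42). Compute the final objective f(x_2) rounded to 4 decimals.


FISTA on f(x) = 4*x^2 - 4*x + 2.42*|x|
L = 8, alpha = 0.0385
Iteration 1: beta = 0.0, y = -1.1941 + 0.0*(-1.1941 + 1.1941) = -1.1941
  grad(y) = -13.5528, v = y - alpha*grad = -0.6723
  prox(v) = soft_thresh(-0.6723, 0.0932) = -0.5791
Iteration 2: beta = 0.3333, y = -0.5791 + 0.3333*(-0.5791 + 1.1941) = -0.3742
  grad(y) = -6.9933, v = y - alpha*grad = -0.1049
  prox(v) = soft_thresh(-0.1049, 0.0932) = -0.0118
f(x_2) = 4*(-0.0118)^2 - 4*(-0.0118) + 2.42*|-0.0118| = 0.076


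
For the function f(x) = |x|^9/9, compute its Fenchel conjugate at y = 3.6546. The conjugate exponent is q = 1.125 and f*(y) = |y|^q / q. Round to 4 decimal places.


The conjugate exponent q satisfies 1/p + 1/q = 1.
p = 9, so q = 9/(9 - 1) = 1.125
|y|^q = 3.6546^1.125 = 4.2973
f*(3.6546) = 4.2973 / 1.125 = 3.8198


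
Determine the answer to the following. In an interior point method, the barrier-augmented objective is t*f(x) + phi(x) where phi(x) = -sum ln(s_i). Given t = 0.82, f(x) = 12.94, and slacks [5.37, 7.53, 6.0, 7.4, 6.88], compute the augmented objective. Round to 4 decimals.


Step 1: Compute log-barrier.
ln values: [1.6808, 2.0189, 1.7918, 2.0015, 1.9286]
phi = -(1.6808 + 2.0189 + 1.7918 + 2.0015 + 1.9286) = -9.4216
Step 2: Compute augmented objective.
t*f(x) = 0.82*12.94 = 10.6108
Total = 10.6108 - 9.4216 = 1.1892


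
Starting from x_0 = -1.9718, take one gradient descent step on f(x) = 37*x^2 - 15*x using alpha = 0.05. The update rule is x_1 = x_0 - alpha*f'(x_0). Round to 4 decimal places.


We compute the gradient at x_0 and apply the update.
f'(x) = 74*x - 15
f'(-1.9718) = 74*-1.9718 - 15 = -160.9132
x_1 = -1.9718 - 0.05*-160.9132 = 6.0739


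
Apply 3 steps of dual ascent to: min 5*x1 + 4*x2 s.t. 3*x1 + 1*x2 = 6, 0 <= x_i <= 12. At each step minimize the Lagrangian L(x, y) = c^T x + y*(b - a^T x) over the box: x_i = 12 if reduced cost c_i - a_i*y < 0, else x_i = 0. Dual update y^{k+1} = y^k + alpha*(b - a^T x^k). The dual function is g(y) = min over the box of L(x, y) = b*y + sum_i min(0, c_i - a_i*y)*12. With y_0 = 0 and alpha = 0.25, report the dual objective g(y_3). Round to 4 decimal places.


Dual ascent for LP: min 5*x1 + 4*x2, 3*x1 + 1*x2 = 6, 0 <= x_i <= 12
Step 1: y^k = 0.0, reduced costs: (5.0, 4.0)
  x^k = (0.0, 0.0), subgradient = b - a^T x = 6.0
  y^{k+1} = 0.0 + 0.25*6.0 = 1.5
Step 2: y^k = 1.5, reduced costs: (0.5, 2.5)
  x^k = (0.0, 0.0), subgradient = b - a^T x = 6.0
  y^{k+1} = 1.5 + 0.25*6.0 = 3.0
Step 3: y^k = 3.0, reduced costs: (-4.0, 1.0)
  x^k = (12.0, 0.0), subgradient = b - a^T x = -30.0
  y^{k+1} = 3.0 + 0.25*-30.0 = -4.5
Dual objective at y_3 = -4.5: reduced costs (18.5, 8.5), box minimizer x = (0.0, 0.0)
g(y_3) = b*y + (c1 - a1*y)*x1 + (c2 - a2*y)*x2 = 6*(-4.5) + 18.5*0.0 + 8.5*0.0 = -27.0 + 0.0 + 0.0 = -27.0


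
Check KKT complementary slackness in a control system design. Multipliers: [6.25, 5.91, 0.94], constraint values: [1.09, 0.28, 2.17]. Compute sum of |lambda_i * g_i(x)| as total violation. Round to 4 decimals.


KKT complementary slackness check:
lambda_1 * g_1 = 6.25 * 1.09 = 6.8125
lambda_2 * g_2 = 5.91 * 0.28 = 1.6548
lambda_3 * g_3 = 0.94 * 2.17 = 2.0398
Total violation = 6.8125 + 1.6548 + 2.0398 = 10.5071


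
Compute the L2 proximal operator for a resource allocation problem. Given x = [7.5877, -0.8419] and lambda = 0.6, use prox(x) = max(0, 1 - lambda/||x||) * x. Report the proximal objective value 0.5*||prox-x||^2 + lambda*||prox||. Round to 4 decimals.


Step 1: Compute ||x||.
||x|| = 7.6343
Step 2: Compute scaling factor.
scale = max(0, 1 - 0.6/7.6343) = 0.9214
Step 3: prox(x) = [6.9914, -0.7757]
||prox(x)|| = 7.0343
Step 4: Proximal objective.
0.5*||prox-x||^2 = 0.18
lambda*||prox|| = 4.2206
Total = 4.4006


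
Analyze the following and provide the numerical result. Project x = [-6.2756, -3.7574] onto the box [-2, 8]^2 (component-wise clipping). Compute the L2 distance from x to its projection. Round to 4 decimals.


Project each component onto [-2, 8].
clip(-6.2756) = -2.0, clip(-3.7574) = -2.0
Projection = [-2.0, -2.0]
Squared diffs: [18.2808, 3.0885]
Distance = sqrt(21.3693) = 4.6227


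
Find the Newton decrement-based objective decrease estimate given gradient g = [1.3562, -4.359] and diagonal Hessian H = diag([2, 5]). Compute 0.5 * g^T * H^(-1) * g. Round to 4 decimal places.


Step 1: H is diagonal, so H^(-1) * g = [0.6781, -0.8718].
Step 2: g^T H^(-1) g = sum_i g_i^2 / H_ii
  = (1.3562)^2/2 + (-4.359)^2/5
  = 0.9196 + 3.8002 = 4.7198
Step 3: Objective decrease = 0.5 * g^T H^(-1) g = 2.3599


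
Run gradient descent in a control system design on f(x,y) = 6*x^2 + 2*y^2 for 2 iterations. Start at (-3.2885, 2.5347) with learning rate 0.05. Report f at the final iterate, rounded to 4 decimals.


Gradient descent on f(x,y) = 6*x^2 + 2*y^2.
Starting point: (-3.2885, 2.5347), alpha = 0.05
Step 1: grad_x = 2*6*-3.2885 = -39.462, grad_y = 2*2*2.5347 = 10.1388
  x_1 = -3.2885 - 0.05*-39.462 = -1.3154
  y_1 = 2.5347 - 0.05*10.1388 = 2.0278
Step 2: grad_x = 2*6*-1.3154 = -15.7848, grad_y = 2*2*2.0278 = 8.111
  x_2 = -1.3154 - 0.05*-15.7848 = -0.5262
  y_2 = 2.0278 - 0.05*8.111 = 1.6222
f(-0.5262, 1.6222) = 6*(-0.5262)^2 + 2*1.6222^2 = 6.9242


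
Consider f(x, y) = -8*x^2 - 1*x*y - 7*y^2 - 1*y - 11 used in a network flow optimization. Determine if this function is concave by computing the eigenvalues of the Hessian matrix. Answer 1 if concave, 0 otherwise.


The Hessian of f(x,y) = -8*x^2 - 1*x*y - 7*y^2 - 1*y - 11 is:
H = [[-16, -1], [-1, -14]]
Trace = -16 - 14 = -30
Determinant = -16*-14 - (-1)^2 = 223
Discriminant = (-30)^2 - 4*223 = 8.0
Eigenvalues: lambda_1 = -16.4142, lambda_2 = -13.5858
The function is concave.

1


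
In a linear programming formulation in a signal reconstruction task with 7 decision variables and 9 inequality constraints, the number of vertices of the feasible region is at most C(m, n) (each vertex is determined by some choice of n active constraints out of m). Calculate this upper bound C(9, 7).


Each vertex corresponds to some choice of n active constraints out of m, so the number of vertices is at most C(m, n) = m! / (n!(m-n)!).
m = 9, n = 7
Numerator: 9 * 8 * 7 * 6 * 5 * 4 * 3
Denominator: 7! = 5040
C(9, 7) = 36


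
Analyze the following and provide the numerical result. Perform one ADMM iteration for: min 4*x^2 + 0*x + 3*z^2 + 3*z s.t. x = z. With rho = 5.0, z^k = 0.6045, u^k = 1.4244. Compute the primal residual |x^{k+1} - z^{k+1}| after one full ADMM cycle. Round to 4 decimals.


ADMM iteration with rho = 5.0, z^k = 0.6045, u^k = 1.4244
Step 1: x-update.
Minimize 4*x^2 + 0*x + (5.0/2)*(x - 0.6045 + 1.4244)^2
FOC: (2*4 + 5.0)*x = 0 + 5.0*(0.6045 - 1.4244)
x^{k+1} = -0.3153
Step 2: z-update.
Minimize 3*z^2 + 3*z + (5.0/2)*(-0.3153 - z + 1.4244)^2
FOC: (2*3 + 5.0)*z = -3 + 5.0*(-0.3153 + 1.4244)
z^{k+1} = 0.2314
Step 3: u-update.
u^{k+1} = 1.4244 - 0.3153 - 0.2314 = 0.8777
Step 4: Primal residual = |-0.3153 - 0.2314| = 0.5467


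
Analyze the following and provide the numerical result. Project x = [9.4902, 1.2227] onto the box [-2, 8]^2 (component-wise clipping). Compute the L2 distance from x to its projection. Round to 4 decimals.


Project each component onto [-2, 8].
clip(9.4902) = 8.0, clip(1.2227) = 1.2227
Projection = [8.0, 1.2227]
Squared diffs: [2.2207, 0.0]
Distance = sqrt(2.2207) = 1.4902


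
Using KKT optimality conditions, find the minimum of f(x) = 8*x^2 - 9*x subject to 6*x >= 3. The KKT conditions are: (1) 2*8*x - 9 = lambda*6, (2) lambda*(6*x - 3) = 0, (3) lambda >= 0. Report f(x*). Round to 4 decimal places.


Step 1: Try lambda = 0 (constraint inactive).
Stationarity: 2*8*x - 9 = 0
x* = 9/(2*8) = 0.5625
Check constraint: 6*0.5625 = 3.375 >= 3 -- satisfied.
Step 2: Compute optimal value.
f(x*) = 8*0.5625^2 - 9*0.5625 = -2.5313


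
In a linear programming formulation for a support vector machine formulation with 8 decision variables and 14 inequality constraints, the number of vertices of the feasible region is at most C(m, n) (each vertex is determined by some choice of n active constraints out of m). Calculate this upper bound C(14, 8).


Each vertex corresponds to some choice of n active constraints out of m, so the number of vertices is at most C(m, n) = m! / (n!(m-n)!).
m = 14, n = 8
Numerator: 14 * 13 * 12 * 11 * 10 * 9 * 8 * 7
Denominator: 8! = 40320
C(14, 8) = 3003


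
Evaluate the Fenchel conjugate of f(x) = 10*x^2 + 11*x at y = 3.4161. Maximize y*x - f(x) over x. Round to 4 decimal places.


f*(y) = sup_x {y*x - a*x^2 - b*x} = sup_x {(y-b)*x - a*x^2}
FOC: (y - b) - 2a*x = 0 => x* = (y - b)/(2a)
x* = (3.4161 - 11)/(2*10) = -0.3792
f*(3.4161) = (y-b)^2/(4a) = (3.4161 - 11)^2/(4*10)
= 57.5155/40 = 1.4379


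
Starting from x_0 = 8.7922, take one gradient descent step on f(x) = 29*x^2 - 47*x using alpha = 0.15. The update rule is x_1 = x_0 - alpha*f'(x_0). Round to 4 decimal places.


We compute the gradient at x_0 and apply the update.
f'(x) = 58*x - 47
f'(8.7922) = 58*8.7922 - 47 = 462.9476
x_1 = 8.7922 - 0.15*462.9476 = -60.6499


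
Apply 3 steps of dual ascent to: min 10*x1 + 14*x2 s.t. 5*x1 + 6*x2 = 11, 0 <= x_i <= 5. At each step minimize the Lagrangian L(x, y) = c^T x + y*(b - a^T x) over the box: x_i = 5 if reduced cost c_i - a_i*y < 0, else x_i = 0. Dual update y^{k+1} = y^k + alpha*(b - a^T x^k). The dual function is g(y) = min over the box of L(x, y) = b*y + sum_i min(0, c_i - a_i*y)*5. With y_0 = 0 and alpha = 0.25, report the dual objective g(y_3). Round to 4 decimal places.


Dual ascent for LP: min 10*x1 + 14*x2, 5*x1 + 6*x2 = 11, 0 <= x_i <= 5
Step 1: y^k = 0.0, reduced costs: (10.0, 14.0)
  x^k = (0.0, 0.0), subgradient = b - a^T x = 11.0
  y^{k+1} = 0.0 + 0.25*11.0 = 2.75
Step 2: y^k = 2.75, reduced costs: (-3.75, -2.5)
  x^k = (5.0, 5.0), subgradient = b - a^T x = -44.0
  y^{k+1} = 2.75 + 0.25*-44.0 = -8.25
Step 3: y^k = -8.25, reduced costs: (51.25, 63.5)
  x^k = (0.0, 0.0), subgradient = b - a^T x = 11.0
  y^{k+1} = -8.25 + 0.25*11.0 = -5.5
Dual objective at y_3 = -5.5: reduced costs (37.5, 47.0), box minimizer x = (0.0, 0.0)
g(y_3) = b*y + (c1 - a1*y)*x1 + (c2 - a2*y)*x2 = 11*(-5.5) + 37.5*0.0 + 47.0*0.0 = -60.5 + 0.0 + 0.0 = -60.5


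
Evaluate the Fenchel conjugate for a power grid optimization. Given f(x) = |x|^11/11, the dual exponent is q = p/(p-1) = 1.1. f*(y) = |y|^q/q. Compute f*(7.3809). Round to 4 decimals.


The conjugate exponent q satisfies 1/p + 1/q = 1.
p = 11, so q = 11/(11 - 1) = 1.1
|y|^q = 7.3809^1.1 = 9.0141
f*(7.3809) = 9.0141 / 1.1 = 8.1946


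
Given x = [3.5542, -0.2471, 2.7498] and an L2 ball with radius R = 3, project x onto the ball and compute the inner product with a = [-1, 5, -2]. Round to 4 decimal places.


Step 1: Compute ||x|| (intermediates to 6 decimals).
||x|| = sqrt(3.5542^2 + (-0.2471)^2 + 2.7498^2) = 4.500533
Step 2: Project.
Since ||x|| > R, scale = R/||x|| = 3/4.500533 = 0.666588, proj(x) = scale * x
proj(x) = [2.369187, -0.164714, 1.832984]
Step 3: Dot product.
a^T * proj(x) = -1*2.369187 + 5*(-0.164714) - 2*1.832984 = -6.8587


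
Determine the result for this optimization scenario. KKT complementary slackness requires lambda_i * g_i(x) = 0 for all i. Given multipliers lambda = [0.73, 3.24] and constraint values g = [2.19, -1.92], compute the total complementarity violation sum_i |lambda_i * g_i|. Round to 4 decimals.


KKT complementary slackness check:
lambda_1 * g_1 = 0.73 * 2.19 = 1.5987
lambda_2 * g_2 = 3.24 * -1.92 = -6.2208
Total violation = 1.5987 + 6.2208 = 7.8195


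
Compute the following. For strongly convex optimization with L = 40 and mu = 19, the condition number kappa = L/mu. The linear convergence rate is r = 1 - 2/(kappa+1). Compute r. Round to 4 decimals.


Step 1: Compute the condition number.
kappa = L/mu = 40/19 = 2.1053
Step 2: Compute the convergence rate.
r = 1 - 2/(kappa + 1) = 1 - 2*mu/(L + mu) = (L - mu)/(L + mu) = 21/59 = 0.3559


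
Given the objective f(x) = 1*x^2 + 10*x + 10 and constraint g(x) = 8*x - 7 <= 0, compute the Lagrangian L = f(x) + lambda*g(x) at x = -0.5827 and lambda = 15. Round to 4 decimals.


Step 1: Evaluate f(x).
f(-0.5827) = 1*(-0.5827)^2 + 10*(-0.5827) + 10 = 4.5125
Step 2: Evaluate g(x).
g(-0.5827) = 8*-0.5827 - 7 = -11.6616
Step 3: Compute Lagrangian.
L = 4.5125 + 15*-11.6616 = -170.4115


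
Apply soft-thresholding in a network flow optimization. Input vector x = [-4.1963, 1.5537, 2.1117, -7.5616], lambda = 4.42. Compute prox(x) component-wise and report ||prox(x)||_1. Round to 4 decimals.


Soft-thresholding with lambda = 4.42:
prox(-4.1963) = sign(-4.1963)*max(|-4.1963| - 4.42, 0) = 0.0
prox(1.5537) = sign(1.5537)*max(|1.5537| - 4.42, 0) = 0.0
prox(2.1117) = sign(2.1117)*max(|2.1117| - 4.42, 0) = 0.0
prox(-7.5616) = sign(-7.5616)*max(|-7.5616| - 4.42, 0) = -3.1416
prox(x) = [0.0, 0.0, 0.0, -3.1416]
||prox(x)||_1 = 0.0 + 0.0 + 0.0 + 3.1416 = 3.1416


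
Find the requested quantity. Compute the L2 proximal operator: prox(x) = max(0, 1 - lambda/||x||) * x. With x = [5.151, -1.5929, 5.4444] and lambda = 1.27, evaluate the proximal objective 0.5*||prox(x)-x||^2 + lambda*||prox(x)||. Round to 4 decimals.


Step 1: Compute ||x||.
||x|| = 7.6624
Step 2: Compute scaling factor.
scale = max(0, 1 - 1.27/7.6624) = 0.8343
Step 3: prox(x) = [4.2972, -1.3289, 4.542]
||prox(x)|| = 6.3924
Step 4: Proximal objective.
0.5*||prox-x||^2 = 0.8065
lambda*||prox|| = 8.1183
Total = 8.9247


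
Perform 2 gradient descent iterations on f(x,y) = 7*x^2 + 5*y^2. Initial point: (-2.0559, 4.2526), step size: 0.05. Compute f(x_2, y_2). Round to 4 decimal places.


Gradient descent on f(x,y) = 7*x^2 + 5*y^2.
Starting point: (-2.0559, 4.2526), alpha = 0.05
Step 1: grad_x = 2*7*-2.0559 = -28.7826, grad_y = 2*5*4.2526 = 42.526
  x_1 = -2.0559 - 0.05*-28.7826 = -0.6168
  y_1 = 4.2526 - 0.05*42.526 = 2.1263
Step 2: grad_x = 2*7*-0.6168 = -8.6348, grad_y = 2*5*2.1263 = 21.263
  x_2 = -0.6168 - 0.05*-8.6348 = -0.185
  y_2 = 2.1263 - 0.05*21.263 = 1.0632
f(-0.185, 1.0632) = 7*(-0.185)^2 + 5*1.0632^2 = 5.8911


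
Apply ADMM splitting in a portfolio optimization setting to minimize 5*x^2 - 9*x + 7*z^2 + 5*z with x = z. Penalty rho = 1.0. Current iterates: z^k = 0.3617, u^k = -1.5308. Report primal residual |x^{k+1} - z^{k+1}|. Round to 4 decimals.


ADMM iteration with rho = 1.0, z^k = 0.3617, u^k = -1.5308
Step 1: x-update.
Minimize 5*x^2 - 9*x + (1.0/2)*(x - 0.3617 - 1.5308)^2
FOC: (2*5 + 1.0)*x = 9 + 1.0*(0.3617 + 1.5308)
x^{k+1} = 0.9902
Step 2: z-update.
Minimize 7*z^2 + 5*z + (1.0/2)*(0.9902 - z - 1.5308)^2
FOC: (2*7 + 1.0)*z = -5 + 1.0*(0.9902 - 1.5308)
z^{k+1} = -0.3694
Step 3: u-update.
u^{k+1} = -1.5308 + 0.9902 + 0.3694 = -0.1712
Step 4: Primal residual = |0.9902 + 0.3694| = 1.3596
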